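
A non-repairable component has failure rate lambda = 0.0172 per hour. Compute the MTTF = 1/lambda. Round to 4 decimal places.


lambda = 0.0172
MTTF = 1 / 0.0172
MTTF = 58.1395

58.1395


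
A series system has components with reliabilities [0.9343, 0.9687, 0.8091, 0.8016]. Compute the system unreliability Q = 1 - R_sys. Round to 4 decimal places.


Components: [0.9343, 0.9687, 0.8091, 0.8016]
After component 1: product = 0.9343
After component 2: product = 0.9051
After component 3: product = 0.7323
After component 4: product = 0.587
R_sys = 0.587
Q = 1 - 0.587 = 0.413

0.413


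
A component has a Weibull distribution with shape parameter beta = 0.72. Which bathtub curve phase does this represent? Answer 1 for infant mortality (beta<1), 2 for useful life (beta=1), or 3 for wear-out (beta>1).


beta = 0.72
Compare beta to 1:
beta < 1 => infant mortality (phase 1)
beta = 1 => useful life (phase 2)
beta > 1 => wear-out (phase 3)
Since beta = 0.72, this is infant mortality (decreasing failure rate)
Phase = 1

1


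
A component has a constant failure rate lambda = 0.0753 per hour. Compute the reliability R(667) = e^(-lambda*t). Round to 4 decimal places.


lambda = 0.0753
t = 667
lambda * t = 50.2251
R(t) = e^(-50.2251)
R(t) = 0.0

0.0


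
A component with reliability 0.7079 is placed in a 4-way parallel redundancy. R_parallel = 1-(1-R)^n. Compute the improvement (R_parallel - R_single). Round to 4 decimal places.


R_single = 0.7079, n = 4
1 - R_single = 0.2921
(1 - R_single)^n = 0.2921^4 = 0.0073
R_parallel = 1 - 0.0073 = 0.9927
Improvement = 0.9927 - 0.7079
Improvement = 0.2848

0.2848


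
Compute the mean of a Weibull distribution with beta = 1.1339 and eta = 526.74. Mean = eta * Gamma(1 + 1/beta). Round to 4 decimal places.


beta = 1.1339, eta = 526.74
1/beta = 0.8819
1 + 1/beta = 1.8819
Gamma(1.8819) = 0.9557
Mean = 526.74 * 0.9557
Mean = 503.404

503.404


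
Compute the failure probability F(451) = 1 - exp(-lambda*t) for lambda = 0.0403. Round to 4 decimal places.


lambda = 0.0403, t = 451
lambda * t = 18.1753
exp(-18.1753) = 0.0
F(t) = 1 - 0.0
F(t) = 1.0

1.0


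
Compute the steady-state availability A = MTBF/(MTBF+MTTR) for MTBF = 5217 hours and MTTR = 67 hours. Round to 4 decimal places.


MTBF = 5217
MTTR = 67
MTBF + MTTR = 5284
A = 5217 / 5284
A = 0.9873

0.9873


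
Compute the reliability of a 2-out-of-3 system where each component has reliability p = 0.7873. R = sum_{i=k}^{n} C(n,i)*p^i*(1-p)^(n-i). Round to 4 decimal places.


k = 2, n = 3, p = 0.7873
i=2: C(3,2)=3 * 0.7873^2 * 0.2127^1 = 0.3955
i=3: C(3,3)=1 * 0.7873^3 * 0.2127^0 = 0.488
R = sum of terms = 0.8835

0.8835


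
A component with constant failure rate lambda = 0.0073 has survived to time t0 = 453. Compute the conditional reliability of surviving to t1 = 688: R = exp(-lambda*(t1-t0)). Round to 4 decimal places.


lambda = 0.0073
t0 = 453, t1 = 688
t1 - t0 = 235
lambda * (t1-t0) = 0.0073 * 235 = 1.7155
R = exp(-1.7155)
R = 0.1799

0.1799


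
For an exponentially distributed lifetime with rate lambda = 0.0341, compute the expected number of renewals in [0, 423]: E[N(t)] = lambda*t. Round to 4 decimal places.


lambda = 0.0341
t = 423
E[N(t)] = lambda * t
E[N(t)] = 0.0341 * 423
E[N(t)] = 14.4243

14.4243


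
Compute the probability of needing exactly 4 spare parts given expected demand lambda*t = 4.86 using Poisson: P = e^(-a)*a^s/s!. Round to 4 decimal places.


a = 4.86, s = 4
e^(-a) = e^(-4.86) = 0.0078
a^s = 4.86^4 = 557.8855
s! = 24
P = 0.0078 * 557.8855 / 24
P = 0.1802

0.1802


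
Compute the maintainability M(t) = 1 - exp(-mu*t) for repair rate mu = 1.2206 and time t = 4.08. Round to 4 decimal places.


mu = 1.2206, t = 4.08
mu * t = 1.2206 * 4.08 = 4.98
exp(-4.98) = 0.0069
M(t) = 1 - 0.0069
M(t) = 0.9931

0.9931


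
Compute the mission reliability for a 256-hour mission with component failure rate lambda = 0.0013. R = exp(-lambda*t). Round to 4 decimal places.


lambda = 0.0013
mission_time = 256
lambda * t = 0.0013 * 256 = 0.3328
R = exp(-0.3328)
R = 0.7169

0.7169


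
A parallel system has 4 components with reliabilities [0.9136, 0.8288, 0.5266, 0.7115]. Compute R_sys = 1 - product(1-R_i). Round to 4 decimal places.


Components: [0.9136, 0.8288, 0.5266, 0.7115]
(1 - 0.9136) = 0.0864, running product = 0.0864
(1 - 0.8288) = 0.1712, running product = 0.0148
(1 - 0.5266) = 0.4734, running product = 0.007
(1 - 0.7115) = 0.2885, running product = 0.002
Product of (1-R_i) = 0.002
R_sys = 1 - 0.002 = 0.998

0.998


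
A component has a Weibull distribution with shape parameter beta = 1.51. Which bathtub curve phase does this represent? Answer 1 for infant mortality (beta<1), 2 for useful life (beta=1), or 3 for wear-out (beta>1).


beta = 1.51
Compare beta to 1:
beta < 1 => infant mortality (phase 1)
beta = 1 => useful life (phase 2)
beta > 1 => wear-out (phase 3)
Since beta = 1.51, this is wear-out (increasing failure rate)
Phase = 3

3


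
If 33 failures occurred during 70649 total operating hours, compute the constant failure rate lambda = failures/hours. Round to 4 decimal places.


failures = 33
total_hours = 70649
lambda = 33 / 70649
lambda = 0.0005

0.0005


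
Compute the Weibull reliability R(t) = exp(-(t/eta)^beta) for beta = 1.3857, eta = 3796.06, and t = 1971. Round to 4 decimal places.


beta = 1.3857, eta = 3796.06, t = 1971
t/eta = 1971 / 3796.06 = 0.5192
(t/eta)^beta = 0.5192^1.3857 = 0.4032
R(t) = exp(-0.4032)
R(t) = 0.6682

0.6682


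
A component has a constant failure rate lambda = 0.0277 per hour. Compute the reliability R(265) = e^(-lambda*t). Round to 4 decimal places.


lambda = 0.0277
t = 265
lambda * t = 7.3405
R(t) = e^(-7.3405)
R(t) = 0.0006

0.0006


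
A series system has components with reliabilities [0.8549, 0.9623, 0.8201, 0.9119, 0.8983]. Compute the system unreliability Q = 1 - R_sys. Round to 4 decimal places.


Components: [0.8549, 0.9623, 0.8201, 0.9119, 0.8983]
After component 1: product = 0.8549
After component 2: product = 0.8227
After component 3: product = 0.6747
After component 4: product = 0.6152
After component 5: product = 0.5527
R_sys = 0.5527
Q = 1 - 0.5527 = 0.4473

0.4473


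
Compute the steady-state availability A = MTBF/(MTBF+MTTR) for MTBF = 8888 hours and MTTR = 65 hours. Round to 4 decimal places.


MTBF = 8888
MTTR = 65
MTBF + MTTR = 8953
A = 8888 / 8953
A = 0.9927

0.9927


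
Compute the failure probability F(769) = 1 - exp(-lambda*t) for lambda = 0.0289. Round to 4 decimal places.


lambda = 0.0289, t = 769
lambda * t = 22.2241
exp(-22.2241) = 0.0
F(t) = 1 - 0.0
F(t) = 1.0

1.0


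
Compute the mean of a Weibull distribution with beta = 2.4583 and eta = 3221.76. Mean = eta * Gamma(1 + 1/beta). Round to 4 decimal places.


beta = 2.4583, eta = 3221.76
1/beta = 0.4068
1 + 1/beta = 1.4068
Gamma(1.4068) = 0.8869
Mean = 3221.76 * 0.8869
Mean = 2857.428

2857.428


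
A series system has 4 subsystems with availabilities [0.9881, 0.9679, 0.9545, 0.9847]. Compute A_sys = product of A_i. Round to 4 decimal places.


Subsystems: [0.9881, 0.9679, 0.9545, 0.9847]
After subsystem 1 (A=0.9881): product = 0.9881
After subsystem 2 (A=0.9679): product = 0.9564
After subsystem 3 (A=0.9545): product = 0.9129
After subsystem 4 (A=0.9847): product = 0.8989
A_sys = 0.8989

0.8989


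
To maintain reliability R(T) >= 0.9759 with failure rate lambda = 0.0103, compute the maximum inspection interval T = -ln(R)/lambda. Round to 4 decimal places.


R_target = 0.9759
lambda = 0.0103
-ln(0.9759) = 0.0244
T = 0.0244 / 0.0103
T = 2.3685

2.3685


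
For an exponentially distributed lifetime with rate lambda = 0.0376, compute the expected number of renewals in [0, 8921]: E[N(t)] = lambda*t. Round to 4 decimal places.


lambda = 0.0376
t = 8921
E[N(t)] = lambda * t
E[N(t)] = 0.0376 * 8921
E[N(t)] = 335.4296

335.4296


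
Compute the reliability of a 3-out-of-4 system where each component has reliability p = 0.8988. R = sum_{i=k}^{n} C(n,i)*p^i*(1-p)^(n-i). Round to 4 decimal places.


k = 3, n = 4, p = 0.8988
i=3: C(4,3)=4 * 0.8988^3 * 0.1012^1 = 0.2939
i=4: C(4,4)=1 * 0.8988^4 * 0.1012^0 = 0.6526
R = sum of terms = 0.9465

0.9465


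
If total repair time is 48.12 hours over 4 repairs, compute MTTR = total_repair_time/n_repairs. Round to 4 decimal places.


total_repair_time = 48.12
n_repairs = 4
MTTR = 48.12 / 4
MTTR = 12.03

12.03


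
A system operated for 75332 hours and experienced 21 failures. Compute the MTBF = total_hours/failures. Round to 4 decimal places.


total_hours = 75332
failures = 21
MTBF = 75332 / 21
MTBF = 3587.2381

3587.2381


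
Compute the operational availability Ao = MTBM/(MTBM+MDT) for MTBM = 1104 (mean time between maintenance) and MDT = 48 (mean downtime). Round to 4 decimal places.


MTBM = 1104
MDT = 48
MTBM + MDT = 1152
Ao = 1104 / 1152
Ao = 0.9583

0.9583


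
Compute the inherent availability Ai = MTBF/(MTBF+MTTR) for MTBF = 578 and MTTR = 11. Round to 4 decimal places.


MTBF = 578
MTTR = 11
MTBF + MTTR = 589
Ai = 578 / 589
Ai = 0.9813

0.9813


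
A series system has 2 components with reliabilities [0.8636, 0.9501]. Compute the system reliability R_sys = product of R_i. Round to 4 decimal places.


Components: [0.8636, 0.9501]
After component 1 (R=0.8636): product = 0.8636
After component 2 (R=0.9501): product = 0.8205
R_sys = 0.8205

0.8205


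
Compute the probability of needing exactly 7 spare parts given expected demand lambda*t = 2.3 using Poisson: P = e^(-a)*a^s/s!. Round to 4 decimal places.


a = 2.3, s = 7
e^(-a) = e^(-2.3) = 0.1003
a^s = 2.3^7 = 340.4825
s! = 5040
P = 0.1003 * 340.4825 / 5040
P = 0.0068

0.0068


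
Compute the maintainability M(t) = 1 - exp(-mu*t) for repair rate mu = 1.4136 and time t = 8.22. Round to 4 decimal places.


mu = 1.4136, t = 8.22
mu * t = 1.4136 * 8.22 = 11.6198
exp(-11.6198) = 0.0
M(t) = 1 - 0.0
M(t) = 1.0

1.0


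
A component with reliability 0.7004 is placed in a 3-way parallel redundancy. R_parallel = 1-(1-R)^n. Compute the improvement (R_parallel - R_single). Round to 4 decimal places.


R_single = 0.7004, n = 3
1 - R_single = 0.2996
(1 - R_single)^n = 0.2996^3 = 0.0269
R_parallel = 1 - 0.0269 = 0.9731
Improvement = 0.9731 - 0.7004
Improvement = 0.2727

0.2727


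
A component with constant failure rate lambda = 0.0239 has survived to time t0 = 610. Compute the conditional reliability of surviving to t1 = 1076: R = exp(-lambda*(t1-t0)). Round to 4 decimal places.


lambda = 0.0239
t0 = 610, t1 = 1076
t1 - t0 = 466
lambda * (t1-t0) = 0.0239 * 466 = 11.1374
R = exp(-11.1374)
R = 0.0

0.0


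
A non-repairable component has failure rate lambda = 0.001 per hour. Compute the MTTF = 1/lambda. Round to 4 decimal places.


lambda = 0.001
MTTF = 1 / 0.001
MTTF = 1000.0

1000.0


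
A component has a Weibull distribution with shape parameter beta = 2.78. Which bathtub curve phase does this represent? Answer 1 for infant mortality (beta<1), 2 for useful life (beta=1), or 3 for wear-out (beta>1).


beta = 2.78
Compare beta to 1:
beta < 1 => infant mortality (phase 1)
beta = 1 => useful life (phase 2)
beta > 1 => wear-out (phase 3)
Since beta = 2.78, this is wear-out (increasing failure rate)
Phase = 3

3


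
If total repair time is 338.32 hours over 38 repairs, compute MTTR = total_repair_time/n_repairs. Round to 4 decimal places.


total_repair_time = 338.32
n_repairs = 38
MTTR = 338.32 / 38
MTTR = 8.9032

8.9032


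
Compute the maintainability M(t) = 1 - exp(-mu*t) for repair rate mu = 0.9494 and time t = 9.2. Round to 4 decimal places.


mu = 0.9494, t = 9.2
mu * t = 0.9494 * 9.2 = 8.7345
exp(-8.7345) = 0.0002
M(t) = 1 - 0.0002
M(t) = 0.9998

0.9998


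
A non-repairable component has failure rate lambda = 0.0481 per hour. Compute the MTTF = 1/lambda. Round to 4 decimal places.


lambda = 0.0481
MTTF = 1 / 0.0481
MTTF = 20.79

20.79


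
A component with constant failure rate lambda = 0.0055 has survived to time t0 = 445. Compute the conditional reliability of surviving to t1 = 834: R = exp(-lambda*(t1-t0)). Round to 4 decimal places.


lambda = 0.0055
t0 = 445, t1 = 834
t1 - t0 = 389
lambda * (t1-t0) = 0.0055 * 389 = 2.1395
R = exp(-2.1395)
R = 0.1177

0.1177


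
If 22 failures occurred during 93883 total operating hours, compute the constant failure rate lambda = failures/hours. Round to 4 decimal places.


failures = 22
total_hours = 93883
lambda = 22 / 93883
lambda = 0.0002

0.0002


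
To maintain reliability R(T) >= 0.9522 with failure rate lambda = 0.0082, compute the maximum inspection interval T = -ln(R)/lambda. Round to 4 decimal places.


R_target = 0.9522
lambda = 0.0082
-ln(0.9522) = 0.049
T = 0.049 / 0.0082
T = 5.9732

5.9732


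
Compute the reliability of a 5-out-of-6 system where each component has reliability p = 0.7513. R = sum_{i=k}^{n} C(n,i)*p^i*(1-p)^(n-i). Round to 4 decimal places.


k = 5, n = 6, p = 0.7513
i=5: C(6,5)=6 * 0.7513^5 * 0.2487^1 = 0.3572
i=6: C(6,6)=1 * 0.7513^6 * 0.2487^0 = 0.1798
R = sum of terms = 0.537

0.537


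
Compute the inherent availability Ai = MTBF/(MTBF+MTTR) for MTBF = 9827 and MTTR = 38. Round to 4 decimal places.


MTBF = 9827
MTTR = 38
MTBF + MTTR = 9865
Ai = 9827 / 9865
Ai = 0.9961

0.9961


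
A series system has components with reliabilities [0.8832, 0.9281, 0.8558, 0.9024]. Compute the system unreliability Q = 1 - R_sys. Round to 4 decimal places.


Components: [0.8832, 0.9281, 0.8558, 0.9024]
After component 1: product = 0.8832
After component 2: product = 0.8197
After component 3: product = 0.7015
After component 4: product = 0.633
R_sys = 0.633
Q = 1 - 0.633 = 0.367

0.367


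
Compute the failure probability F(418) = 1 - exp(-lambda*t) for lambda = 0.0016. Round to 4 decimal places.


lambda = 0.0016, t = 418
lambda * t = 0.6688
exp(-0.6688) = 0.5123
F(t) = 1 - 0.5123
F(t) = 0.4877

0.4877


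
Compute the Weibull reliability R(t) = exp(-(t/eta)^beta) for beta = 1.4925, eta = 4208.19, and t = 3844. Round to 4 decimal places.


beta = 1.4925, eta = 4208.19, t = 3844
t/eta = 3844 / 4208.19 = 0.9135
(t/eta)^beta = 0.9135^1.4925 = 0.8736
R(t) = exp(-0.8736)
R(t) = 0.4174

0.4174


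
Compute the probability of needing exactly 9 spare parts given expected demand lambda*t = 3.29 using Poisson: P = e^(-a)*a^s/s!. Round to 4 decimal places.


a = 3.29, s = 9
e^(-a) = e^(-3.29) = 0.0373
a^s = 3.29^9 = 45160.9513
s! = 362880
P = 0.0373 * 45160.9513 / 362880
P = 0.0046

0.0046


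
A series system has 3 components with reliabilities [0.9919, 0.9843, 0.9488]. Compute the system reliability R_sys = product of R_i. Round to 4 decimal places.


Components: [0.9919, 0.9843, 0.9488]
After component 1 (R=0.9919): product = 0.9919
After component 2 (R=0.9843): product = 0.9763
After component 3 (R=0.9488): product = 0.9263
R_sys = 0.9263

0.9263


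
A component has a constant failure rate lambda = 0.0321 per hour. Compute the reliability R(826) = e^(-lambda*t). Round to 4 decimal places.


lambda = 0.0321
t = 826
lambda * t = 26.5146
R(t) = e^(-26.5146)
R(t) = 0.0

0.0


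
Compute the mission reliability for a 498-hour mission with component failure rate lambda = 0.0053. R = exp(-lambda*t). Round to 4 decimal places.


lambda = 0.0053
mission_time = 498
lambda * t = 0.0053 * 498 = 2.6394
R = exp(-2.6394)
R = 0.0714

0.0714


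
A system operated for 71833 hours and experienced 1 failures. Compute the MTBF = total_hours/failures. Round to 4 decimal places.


total_hours = 71833
failures = 1
MTBF = 71833 / 1
MTBF = 71833.0

71833.0


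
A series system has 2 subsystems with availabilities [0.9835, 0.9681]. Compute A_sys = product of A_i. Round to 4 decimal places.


Subsystems: [0.9835, 0.9681]
After subsystem 1 (A=0.9835): product = 0.9835
After subsystem 2 (A=0.9681): product = 0.9521
A_sys = 0.9521

0.9521


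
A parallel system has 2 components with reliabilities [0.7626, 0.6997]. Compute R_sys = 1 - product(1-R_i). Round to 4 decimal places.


Components: [0.7626, 0.6997]
(1 - 0.7626) = 0.2374, running product = 0.2374
(1 - 0.6997) = 0.3003, running product = 0.0713
Product of (1-R_i) = 0.0713
R_sys = 1 - 0.0713 = 0.9287

0.9287


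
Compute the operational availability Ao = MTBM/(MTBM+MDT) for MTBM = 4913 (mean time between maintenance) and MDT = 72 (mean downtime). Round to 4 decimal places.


MTBM = 4913
MDT = 72
MTBM + MDT = 4985
Ao = 4913 / 4985
Ao = 0.9856

0.9856


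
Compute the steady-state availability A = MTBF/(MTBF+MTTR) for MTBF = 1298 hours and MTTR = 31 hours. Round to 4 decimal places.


MTBF = 1298
MTTR = 31
MTBF + MTTR = 1329
A = 1298 / 1329
A = 0.9767

0.9767


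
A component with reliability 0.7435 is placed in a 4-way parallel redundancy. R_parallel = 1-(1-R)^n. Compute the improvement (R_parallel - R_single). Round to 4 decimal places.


R_single = 0.7435, n = 4
1 - R_single = 0.2565
(1 - R_single)^n = 0.2565^4 = 0.0043
R_parallel = 1 - 0.0043 = 0.9957
Improvement = 0.9957 - 0.7435
Improvement = 0.2522

0.2522


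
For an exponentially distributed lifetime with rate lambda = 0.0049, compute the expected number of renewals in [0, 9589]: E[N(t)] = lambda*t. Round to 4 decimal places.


lambda = 0.0049
t = 9589
E[N(t)] = lambda * t
E[N(t)] = 0.0049 * 9589
E[N(t)] = 46.9861

46.9861


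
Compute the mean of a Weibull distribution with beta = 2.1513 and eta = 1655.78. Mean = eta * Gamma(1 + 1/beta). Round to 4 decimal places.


beta = 2.1513, eta = 1655.78
1/beta = 0.4648
1 + 1/beta = 1.4648
Gamma(1.4648) = 0.8856
Mean = 1655.78 * 0.8856
Mean = 1466.3713

1466.3713


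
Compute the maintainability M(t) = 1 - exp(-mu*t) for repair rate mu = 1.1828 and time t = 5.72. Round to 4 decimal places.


mu = 1.1828, t = 5.72
mu * t = 1.1828 * 5.72 = 6.7656
exp(-6.7656) = 0.0012
M(t) = 1 - 0.0012
M(t) = 0.9988

0.9988


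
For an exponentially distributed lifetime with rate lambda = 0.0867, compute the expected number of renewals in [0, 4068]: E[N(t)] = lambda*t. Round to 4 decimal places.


lambda = 0.0867
t = 4068
E[N(t)] = lambda * t
E[N(t)] = 0.0867 * 4068
E[N(t)] = 352.6956

352.6956


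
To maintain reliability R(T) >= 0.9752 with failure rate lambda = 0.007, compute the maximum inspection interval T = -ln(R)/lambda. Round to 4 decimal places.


R_target = 0.9752
lambda = 0.007
-ln(0.9752) = 0.0251
T = 0.0251 / 0.007
T = 3.5875

3.5875


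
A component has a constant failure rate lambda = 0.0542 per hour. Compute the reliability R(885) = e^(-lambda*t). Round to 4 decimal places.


lambda = 0.0542
t = 885
lambda * t = 47.967
R(t) = e^(-47.967)
R(t) = 0.0

0.0


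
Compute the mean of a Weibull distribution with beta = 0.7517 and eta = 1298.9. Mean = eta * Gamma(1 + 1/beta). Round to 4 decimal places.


beta = 0.7517, eta = 1298.9
1/beta = 1.3303
1 + 1/beta = 2.3303
Gamma(2.3303) = 1.1884
Mean = 1298.9 * 1.1884
Mean = 1543.6461

1543.6461


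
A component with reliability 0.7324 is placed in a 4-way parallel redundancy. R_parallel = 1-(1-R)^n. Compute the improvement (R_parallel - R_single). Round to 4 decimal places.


R_single = 0.7324, n = 4
1 - R_single = 0.2676
(1 - R_single)^n = 0.2676^4 = 0.0051
R_parallel = 1 - 0.0051 = 0.9949
Improvement = 0.9949 - 0.7324
Improvement = 0.2625

0.2625


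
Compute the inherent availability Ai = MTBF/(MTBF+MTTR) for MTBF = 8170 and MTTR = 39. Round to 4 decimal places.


MTBF = 8170
MTTR = 39
MTBF + MTTR = 8209
Ai = 8170 / 8209
Ai = 0.9952

0.9952


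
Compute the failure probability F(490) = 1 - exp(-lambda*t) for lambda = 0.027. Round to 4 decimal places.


lambda = 0.027, t = 490
lambda * t = 13.23
exp(-13.23) = 0.0
F(t) = 1 - 0.0
F(t) = 1.0

1.0


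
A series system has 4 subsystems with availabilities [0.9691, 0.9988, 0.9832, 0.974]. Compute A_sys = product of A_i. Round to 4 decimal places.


Subsystems: [0.9691, 0.9988, 0.9832, 0.974]
After subsystem 1 (A=0.9691): product = 0.9691
After subsystem 2 (A=0.9988): product = 0.9679
After subsystem 3 (A=0.9832): product = 0.9517
After subsystem 4 (A=0.974): product = 0.9269
A_sys = 0.9269

0.9269


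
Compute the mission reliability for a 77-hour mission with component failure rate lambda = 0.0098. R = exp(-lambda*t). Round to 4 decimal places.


lambda = 0.0098
mission_time = 77
lambda * t = 0.0098 * 77 = 0.7546
R = exp(-0.7546)
R = 0.4702

0.4702


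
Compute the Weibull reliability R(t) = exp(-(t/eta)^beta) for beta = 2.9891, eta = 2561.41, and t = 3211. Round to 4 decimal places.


beta = 2.9891, eta = 2561.41, t = 3211
t/eta = 3211 / 2561.41 = 1.2536
(t/eta)^beta = 1.2536^2.9891 = 1.9652
R(t) = exp(-1.9652)
R(t) = 0.1401

0.1401


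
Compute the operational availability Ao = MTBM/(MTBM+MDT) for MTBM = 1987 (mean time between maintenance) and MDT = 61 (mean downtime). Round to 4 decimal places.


MTBM = 1987
MDT = 61
MTBM + MDT = 2048
Ao = 1987 / 2048
Ao = 0.9702

0.9702


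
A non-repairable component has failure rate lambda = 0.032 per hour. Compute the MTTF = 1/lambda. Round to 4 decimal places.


lambda = 0.032
MTTF = 1 / 0.032
MTTF = 31.25

31.25


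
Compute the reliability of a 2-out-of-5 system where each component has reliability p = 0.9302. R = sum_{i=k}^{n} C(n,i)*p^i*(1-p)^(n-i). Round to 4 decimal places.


k = 2, n = 5, p = 0.9302
i=2: C(5,2)=10 * 0.9302^2 * 0.0698^3 = 0.0029
i=3: C(5,3)=10 * 0.9302^3 * 0.0698^2 = 0.0392
i=4: C(5,4)=5 * 0.9302^4 * 0.0698^1 = 0.2613
i=5: C(5,5)=1 * 0.9302^5 * 0.0698^0 = 0.6964
R = sum of terms = 0.9999

0.9999


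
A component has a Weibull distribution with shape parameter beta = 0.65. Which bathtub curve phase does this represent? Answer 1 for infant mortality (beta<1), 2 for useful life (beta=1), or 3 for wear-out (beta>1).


beta = 0.65
Compare beta to 1:
beta < 1 => infant mortality (phase 1)
beta = 1 => useful life (phase 2)
beta > 1 => wear-out (phase 3)
Since beta = 0.65, this is infant mortality (decreasing failure rate)
Phase = 1

1


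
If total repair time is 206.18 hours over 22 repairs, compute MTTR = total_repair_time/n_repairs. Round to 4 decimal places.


total_repair_time = 206.18
n_repairs = 22
MTTR = 206.18 / 22
MTTR = 9.3718

9.3718


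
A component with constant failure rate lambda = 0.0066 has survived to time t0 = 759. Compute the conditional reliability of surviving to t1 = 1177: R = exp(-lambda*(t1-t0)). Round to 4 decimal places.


lambda = 0.0066
t0 = 759, t1 = 1177
t1 - t0 = 418
lambda * (t1-t0) = 0.0066 * 418 = 2.7588
R = exp(-2.7588)
R = 0.0634

0.0634


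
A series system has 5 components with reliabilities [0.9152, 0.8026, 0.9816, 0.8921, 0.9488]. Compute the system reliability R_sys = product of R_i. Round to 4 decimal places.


Components: [0.9152, 0.8026, 0.9816, 0.8921, 0.9488]
After component 1 (R=0.9152): product = 0.9152
After component 2 (R=0.8026): product = 0.7345
After component 3 (R=0.9816): product = 0.721
After component 4 (R=0.8921): product = 0.6432
After component 5 (R=0.9488): product = 0.6103
R_sys = 0.6103

0.6103


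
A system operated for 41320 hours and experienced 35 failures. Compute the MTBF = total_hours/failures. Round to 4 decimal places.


total_hours = 41320
failures = 35
MTBF = 41320 / 35
MTBF = 1180.5714

1180.5714


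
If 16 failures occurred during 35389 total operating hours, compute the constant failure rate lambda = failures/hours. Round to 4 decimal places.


failures = 16
total_hours = 35389
lambda = 16 / 35389
lambda = 0.0005

0.0005


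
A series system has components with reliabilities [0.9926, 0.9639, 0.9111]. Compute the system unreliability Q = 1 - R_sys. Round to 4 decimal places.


Components: [0.9926, 0.9639, 0.9111]
After component 1: product = 0.9926
After component 2: product = 0.9568
After component 3: product = 0.8717
R_sys = 0.8717
Q = 1 - 0.8717 = 0.1283

0.1283


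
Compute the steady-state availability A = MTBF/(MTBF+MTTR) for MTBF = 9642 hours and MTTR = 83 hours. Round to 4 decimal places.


MTBF = 9642
MTTR = 83
MTBF + MTTR = 9725
A = 9642 / 9725
A = 0.9915

0.9915


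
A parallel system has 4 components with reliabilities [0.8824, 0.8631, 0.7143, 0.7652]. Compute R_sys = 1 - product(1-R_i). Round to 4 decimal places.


Components: [0.8824, 0.8631, 0.7143, 0.7652]
(1 - 0.8824) = 0.1176, running product = 0.1176
(1 - 0.8631) = 0.1369, running product = 0.0161
(1 - 0.7143) = 0.2857, running product = 0.0046
(1 - 0.7652) = 0.2348, running product = 0.0011
Product of (1-R_i) = 0.0011
R_sys = 1 - 0.0011 = 0.9989

0.9989


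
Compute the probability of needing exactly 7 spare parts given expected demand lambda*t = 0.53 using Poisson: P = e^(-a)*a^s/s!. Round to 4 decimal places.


a = 0.53, s = 7
e^(-a) = e^(-0.53) = 0.5886
a^s = 0.53^7 = 0.0117
s! = 5040
P = 0.5886 * 0.0117 / 5040
P = 0.0

0.0


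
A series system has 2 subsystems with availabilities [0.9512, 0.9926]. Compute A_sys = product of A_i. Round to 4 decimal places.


Subsystems: [0.9512, 0.9926]
After subsystem 1 (A=0.9512): product = 0.9512
After subsystem 2 (A=0.9926): product = 0.9442
A_sys = 0.9442

0.9442


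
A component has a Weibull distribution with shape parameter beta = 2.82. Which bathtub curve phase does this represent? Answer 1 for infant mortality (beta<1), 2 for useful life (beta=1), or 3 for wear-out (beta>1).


beta = 2.82
Compare beta to 1:
beta < 1 => infant mortality (phase 1)
beta = 1 => useful life (phase 2)
beta > 1 => wear-out (phase 3)
Since beta = 2.82, this is wear-out (increasing failure rate)
Phase = 3

3


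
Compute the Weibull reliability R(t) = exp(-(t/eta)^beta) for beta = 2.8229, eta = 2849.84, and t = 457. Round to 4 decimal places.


beta = 2.8229, eta = 2849.84, t = 457
t/eta = 457 / 2849.84 = 0.1604
(t/eta)^beta = 0.1604^2.8229 = 0.0057
R(t) = exp(-0.0057)
R(t) = 0.9943

0.9943


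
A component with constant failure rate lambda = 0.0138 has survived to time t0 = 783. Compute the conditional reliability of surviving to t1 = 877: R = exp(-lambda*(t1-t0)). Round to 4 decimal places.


lambda = 0.0138
t0 = 783, t1 = 877
t1 - t0 = 94
lambda * (t1-t0) = 0.0138 * 94 = 1.2972
R = exp(-1.2972)
R = 0.2733

0.2733


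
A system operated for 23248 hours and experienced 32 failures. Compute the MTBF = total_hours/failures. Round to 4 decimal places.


total_hours = 23248
failures = 32
MTBF = 23248 / 32
MTBF = 726.5

726.5


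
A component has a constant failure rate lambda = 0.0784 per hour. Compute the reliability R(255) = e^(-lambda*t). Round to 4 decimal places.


lambda = 0.0784
t = 255
lambda * t = 19.992
R(t) = e^(-19.992)
R(t) = 0.0

0.0


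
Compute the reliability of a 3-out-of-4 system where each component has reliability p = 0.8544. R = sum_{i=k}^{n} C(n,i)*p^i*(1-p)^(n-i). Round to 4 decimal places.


k = 3, n = 4, p = 0.8544
i=3: C(4,3)=4 * 0.8544^3 * 0.1456^1 = 0.3632
i=4: C(4,4)=1 * 0.8544^4 * 0.1456^0 = 0.5329
R = sum of terms = 0.8961

0.8961


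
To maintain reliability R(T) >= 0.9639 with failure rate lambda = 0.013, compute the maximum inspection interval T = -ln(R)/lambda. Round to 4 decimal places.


R_target = 0.9639
lambda = 0.013
-ln(0.9639) = 0.0368
T = 0.0368 / 0.013
T = 2.8283

2.8283


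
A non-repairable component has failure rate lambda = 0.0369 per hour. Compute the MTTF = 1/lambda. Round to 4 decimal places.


lambda = 0.0369
MTTF = 1 / 0.0369
MTTF = 27.1003

27.1003


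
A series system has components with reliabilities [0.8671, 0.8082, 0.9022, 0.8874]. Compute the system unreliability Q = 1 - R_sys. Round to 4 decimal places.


Components: [0.8671, 0.8082, 0.9022, 0.8874]
After component 1: product = 0.8671
After component 2: product = 0.7008
After component 3: product = 0.6323
After component 4: product = 0.5611
R_sys = 0.5611
Q = 1 - 0.5611 = 0.4389

0.4389


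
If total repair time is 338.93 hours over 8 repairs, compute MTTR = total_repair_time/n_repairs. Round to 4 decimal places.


total_repair_time = 338.93
n_repairs = 8
MTTR = 338.93 / 8
MTTR = 42.3663

42.3663


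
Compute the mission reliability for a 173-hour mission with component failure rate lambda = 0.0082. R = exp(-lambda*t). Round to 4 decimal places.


lambda = 0.0082
mission_time = 173
lambda * t = 0.0082 * 173 = 1.4186
R = exp(-1.4186)
R = 0.2421

0.2421


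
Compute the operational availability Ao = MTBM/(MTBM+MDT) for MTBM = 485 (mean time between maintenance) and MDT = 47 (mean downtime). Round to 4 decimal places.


MTBM = 485
MDT = 47
MTBM + MDT = 532
Ao = 485 / 532
Ao = 0.9117

0.9117


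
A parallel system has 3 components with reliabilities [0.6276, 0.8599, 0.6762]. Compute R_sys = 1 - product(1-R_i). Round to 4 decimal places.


Components: [0.6276, 0.8599, 0.6762]
(1 - 0.6276) = 0.3724, running product = 0.3724
(1 - 0.8599) = 0.1401, running product = 0.0522
(1 - 0.6762) = 0.3238, running product = 0.0169
Product of (1-R_i) = 0.0169
R_sys = 1 - 0.0169 = 0.9831

0.9831


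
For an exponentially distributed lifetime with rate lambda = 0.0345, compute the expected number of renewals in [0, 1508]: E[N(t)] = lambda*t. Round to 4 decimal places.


lambda = 0.0345
t = 1508
E[N(t)] = lambda * t
E[N(t)] = 0.0345 * 1508
E[N(t)] = 52.026

52.026


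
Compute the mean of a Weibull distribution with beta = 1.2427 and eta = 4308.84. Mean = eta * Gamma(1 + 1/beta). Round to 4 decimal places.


beta = 1.2427, eta = 4308.84
1/beta = 0.8047
1 + 1/beta = 1.8047
Gamma(1.8047) = 0.9326
Mean = 4308.84 * 0.9326
Mean = 4018.5948

4018.5948


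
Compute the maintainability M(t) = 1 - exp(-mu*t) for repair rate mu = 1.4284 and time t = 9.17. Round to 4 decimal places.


mu = 1.4284, t = 9.17
mu * t = 1.4284 * 9.17 = 13.0984
exp(-13.0984) = 0.0
M(t) = 1 - 0.0
M(t) = 1.0

1.0


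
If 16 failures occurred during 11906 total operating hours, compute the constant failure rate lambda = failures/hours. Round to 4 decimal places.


failures = 16
total_hours = 11906
lambda = 16 / 11906
lambda = 0.0013

0.0013


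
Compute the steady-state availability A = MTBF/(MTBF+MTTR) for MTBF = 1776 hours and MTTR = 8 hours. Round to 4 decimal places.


MTBF = 1776
MTTR = 8
MTBF + MTTR = 1784
A = 1776 / 1784
A = 0.9955

0.9955


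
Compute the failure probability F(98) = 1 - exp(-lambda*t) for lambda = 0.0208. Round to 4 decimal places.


lambda = 0.0208, t = 98
lambda * t = 2.0384
exp(-2.0384) = 0.1302
F(t) = 1 - 0.1302
F(t) = 0.8698

0.8698


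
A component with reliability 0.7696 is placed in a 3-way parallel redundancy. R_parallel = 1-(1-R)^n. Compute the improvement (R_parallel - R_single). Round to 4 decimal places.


R_single = 0.7696, n = 3
1 - R_single = 0.2304
(1 - R_single)^n = 0.2304^3 = 0.0122
R_parallel = 1 - 0.0122 = 0.9878
Improvement = 0.9878 - 0.7696
Improvement = 0.2182

0.2182


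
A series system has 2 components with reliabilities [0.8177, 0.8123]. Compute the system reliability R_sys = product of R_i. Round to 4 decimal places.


Components: [0.8177, 0.8123]
After component 1 (R=0.8177): product = 0.8177
After component 2 (R=0.8123): product = 0.6642
R_sys = 0.6642

0.6642


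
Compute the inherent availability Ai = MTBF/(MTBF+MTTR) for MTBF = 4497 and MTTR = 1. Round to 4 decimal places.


MTBF = 4497
MTTR = 1
MTBF + MTTR = 4498
Ai = 4497 / 4498
Ai = 0.9998

0.9998


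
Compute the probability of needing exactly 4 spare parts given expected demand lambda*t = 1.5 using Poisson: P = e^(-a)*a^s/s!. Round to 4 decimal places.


a = 1.5, s = 4
e^(-a) = e^(-1.5) = 0.2231
a^s = 1.5^4 = 5.0625
s! = 24
P = 0.2231 * 5.0625 / 24
P = 0.0471

0.0471


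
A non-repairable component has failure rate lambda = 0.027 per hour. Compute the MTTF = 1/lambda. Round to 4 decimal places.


lambda = 0.027
MTTF = 1 / 0.027
MTTF = 37.037

37.037


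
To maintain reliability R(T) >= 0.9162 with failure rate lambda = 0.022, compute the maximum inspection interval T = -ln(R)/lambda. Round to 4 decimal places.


R_target = 0.9162
lambda = 0.022
-ln(0.9162) = 0.0875
T = 0.0875 / 0.022
T = 3.9782

3.9782


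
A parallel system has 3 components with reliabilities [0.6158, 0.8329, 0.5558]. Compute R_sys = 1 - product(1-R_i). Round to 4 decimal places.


Components: [0.6158, 0.8329, 0.5558]
(1 - 0.6158) = 0.3842, running product = 0.3842
(1 - 0.8329) = 0.1671, running product = 0.0642
(1 - 0.5558) = 0.4442, running product = 0.0285
Product of (1-R_i) = 0.0285
R_sys = 1 - 0.0285 = 0.9715

0.9715


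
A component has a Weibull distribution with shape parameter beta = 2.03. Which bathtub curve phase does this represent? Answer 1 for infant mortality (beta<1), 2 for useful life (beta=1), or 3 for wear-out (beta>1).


beta = 2.03
Compare beta to 1:
beta < 1 => infant mortality (phase 1)
beta = 1 => useful life (phase 2)
beta > 1 => wear-out (phase 3)
Since beta = 2.03, this is wear-out (increasing failure rate)
Phase = 3

3


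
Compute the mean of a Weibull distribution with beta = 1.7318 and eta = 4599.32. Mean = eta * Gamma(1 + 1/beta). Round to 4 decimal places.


beta = 1.7318, eta = 4599.32
1/beta = 0.5774
1 + 1/beta = 1.5774
Gamma(1.5774) = 0.8912
Mean = 4599.32 * 0.8912
Mean = 4098.7917

4098.7917


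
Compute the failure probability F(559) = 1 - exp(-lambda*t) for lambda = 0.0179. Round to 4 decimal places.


lambda = 0.0179, t = 559
lambda * t = 10.0061
exp(-10.0061) = 0.0
F(t) = 1 - 0.0
F(t) = 1.0

1.0


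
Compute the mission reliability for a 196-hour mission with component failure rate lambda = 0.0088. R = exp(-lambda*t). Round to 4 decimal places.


lambda = 0.0088
mission_time = 196
lambda * t = 0.0088 * 196 = 1.7248
R = exp(-1.7248)
R = 0.1782

0.1782


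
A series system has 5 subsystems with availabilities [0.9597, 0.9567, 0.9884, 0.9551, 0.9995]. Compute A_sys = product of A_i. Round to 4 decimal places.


Subsystems: [0.9597, 0.9567, 0.9884, 0.9551, 0.9995]
After subsystem 1 (A=0.9597): product = 0.9597
After subsystem 2 (A=0.9567): product = 0.9181
After subsystem 3 (A=0.9884): product = 0.9075
After subsystem 4 (A=0.9551): product = 0.8667
After subsystem 5 (A=0.9995): product = 0.8663
A_sys = 0.8663

0.8663


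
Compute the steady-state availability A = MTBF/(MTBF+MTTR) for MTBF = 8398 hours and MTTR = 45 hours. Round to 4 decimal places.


MTBF = 8398
MTTR = 45
MTBF + MTTR = 8443
A = 8398 / 8443
A = 0.9947

0.9947


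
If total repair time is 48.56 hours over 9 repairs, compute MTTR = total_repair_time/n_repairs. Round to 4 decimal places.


total_repair_time = 48.56
n_repairs = 9
MTTR = 48.56 / 9
MTTR = 5.3956

5.3956


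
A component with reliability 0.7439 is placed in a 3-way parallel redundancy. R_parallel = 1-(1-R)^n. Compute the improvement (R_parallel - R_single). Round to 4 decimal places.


R_single = 0.7439, n = 3
1 - R_single = 0.2561
(1 - R_single)^n = 0.2561^3 = 0.0168
R_parallel = 1 - 0.0168 = 0.9832
Improvement = 0.9832 - 0.7439
Improvement = 0.2393

0.2393


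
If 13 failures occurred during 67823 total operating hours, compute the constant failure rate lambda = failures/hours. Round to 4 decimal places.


failures = 13
total_hours = 67823
lambda = 13 / 67823
lambda = 0.0002

0.0002


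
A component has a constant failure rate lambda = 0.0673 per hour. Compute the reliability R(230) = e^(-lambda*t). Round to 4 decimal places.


lambda = 0.0673
t = 230
lambda * t = 15.479
R(t) = e^(-15.479)
R(t) = 0.0

0.0


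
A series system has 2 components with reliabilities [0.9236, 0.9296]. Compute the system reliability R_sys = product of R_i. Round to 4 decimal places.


Components: [0.9236, 0.9296]
After component 1 (R=0.9236): product = 0.9236
After component 2 (R=0.9296): product = 0.8586
R_sys = 0.8586

0.8586


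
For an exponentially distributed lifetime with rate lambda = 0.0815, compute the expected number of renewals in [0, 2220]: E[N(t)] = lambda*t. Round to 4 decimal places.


lambda = 0.0815
t = 2220
E[N(t)] = lambda * t
E[N(t)] = 0.0815 * 2220
E[N(t)] = 180.93

180.93


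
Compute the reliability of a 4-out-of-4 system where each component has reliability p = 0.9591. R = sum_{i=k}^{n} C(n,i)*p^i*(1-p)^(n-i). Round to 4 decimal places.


k = 4, n = 4, p = 0.9591
i=4: C(4,4)=1 * 0.9591^4 * 0.0409^0 = 0.8462
R = sum of terms = 0.8462

0.8462


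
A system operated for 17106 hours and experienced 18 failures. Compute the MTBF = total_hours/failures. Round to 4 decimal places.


total_hours = 17106
failures = 18
MTBF = 17106 / 18
MTBF = 950.3333

950.3333


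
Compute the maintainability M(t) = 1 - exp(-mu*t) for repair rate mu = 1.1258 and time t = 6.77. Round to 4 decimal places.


mu = 1.1258, t = 6.77
mu * t = 1.1258 * 6.77 = 7.6217
exp(-7.6217) = 0.0005
M(t) = 1 - 0.0005
M(t) = 0.9995

0.9995


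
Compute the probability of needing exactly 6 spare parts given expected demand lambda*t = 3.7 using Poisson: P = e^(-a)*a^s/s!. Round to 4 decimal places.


a = 3.7, s = 6
e^(-a) = e^(-3.7) = 0.0247
a^s = 3.7^6 = 2565.7264
s! = 720
P = 0.0247 * 2565.7264 / 720
P = 0.0881

0.0881


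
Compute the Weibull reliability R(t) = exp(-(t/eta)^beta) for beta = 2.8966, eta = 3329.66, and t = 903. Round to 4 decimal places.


beta = 2.8966, eta = 3329.66, t = 903
t/eta = 903 / 3329.66 = 0.2712
(t/eta)^beta = 0.2712^2.8966 = 0.0228
R(t) = exp(-0.0228)
R(t) = 0.9774

0.9774


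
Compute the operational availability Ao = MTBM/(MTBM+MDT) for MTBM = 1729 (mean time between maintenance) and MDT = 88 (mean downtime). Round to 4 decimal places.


MTBM = 1729
MDT = 88
MTBM + MDT = 1817
Ao = 1729 / 1817
Ao = 0.9516

0.9516


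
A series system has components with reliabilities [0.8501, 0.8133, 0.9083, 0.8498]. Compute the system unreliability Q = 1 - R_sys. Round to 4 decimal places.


Components: [0.8501, 0.8133, 0.9083, 0.8498]
After component 1: product = 0.8501
After component 2: product = 0.6914
After component 3: product = 0.628
After component 4: product = 0.5337
R_sys = 0.5337
Q = 1 - 0.5337 = 0.4663

0.4663


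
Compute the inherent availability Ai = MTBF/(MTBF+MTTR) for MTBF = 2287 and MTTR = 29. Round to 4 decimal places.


MTBF = 2287
MTTR = 29
MTBF + MTTR = 2316
Ai = 2287 / 2316
Ai = 0.9875

0.9875


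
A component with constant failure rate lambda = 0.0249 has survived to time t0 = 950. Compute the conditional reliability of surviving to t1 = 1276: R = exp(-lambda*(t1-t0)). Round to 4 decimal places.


lambda = 0.0249
t0 = 950, t1 = 1276
t1 - t0 = 326
lambda * (t1-t0) = 0.0249 * 326 = 8.1174
R = exp(-8.1174)
R = 0.0003

0.0003


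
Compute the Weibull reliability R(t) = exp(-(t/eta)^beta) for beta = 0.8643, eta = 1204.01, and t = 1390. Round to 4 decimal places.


beta = 0.8643, eta = 1204.01, t = 1390
t/eta = 1390 / 1204.01 = 1.1545
(t/eta)^beta = 1.1545^0.8643 = 1.1322
R(t) = exp(-1.1322)
R(t) = 0.3223

0.3223


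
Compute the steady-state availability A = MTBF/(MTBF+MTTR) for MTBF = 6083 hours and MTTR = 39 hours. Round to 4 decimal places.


MTBF = 6083
MTTR = 39
MTBF + MTTR = 6122
A = 6083 / 6122
A = 0.9936

0.9936


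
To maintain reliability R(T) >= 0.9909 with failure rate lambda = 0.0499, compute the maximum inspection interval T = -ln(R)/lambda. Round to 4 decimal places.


R_target = 0.9909
lambda = 0.0499
-ln(0.9909) = 0.0091
T = 0.0091 / 0.0499
T = 0.1832

0.1832


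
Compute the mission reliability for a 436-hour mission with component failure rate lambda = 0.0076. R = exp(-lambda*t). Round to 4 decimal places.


lambda = 0.0076
mission_time = 436
lambda * t = 0.0076 * 436 = 3.3136
R = exp(-3.3136)
R = 0.0364

0.0364


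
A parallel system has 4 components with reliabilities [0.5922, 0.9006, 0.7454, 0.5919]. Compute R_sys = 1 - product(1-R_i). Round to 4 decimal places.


Components: [0.5922, 0.9006, 0.7454, 0.5919]
(1 - 0.5922) = 0.4078, running product = 0.4078
(1 - 0.9006) = 0.0994, running product = 0.0405
(1 - 0.7454) = 0.2546, running product = 0.0103
(1 - 0.5919) = 0.4081, running product = 0.0042
Product of (1-R_i) = 0.0042
R_sys = 1 - 0.0042 = 0.9958

0.9958
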